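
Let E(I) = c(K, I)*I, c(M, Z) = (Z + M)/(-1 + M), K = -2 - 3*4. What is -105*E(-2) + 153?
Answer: 377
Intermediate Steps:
K = -14 (K = -2 - 12 = -14)
c(M, Z) = (M + Z)/(-1 + M)
E(I) = I*(14/15 - I/15) (E(I) = ((-14 + I)/(-1 - 14))*I = ((-14 + I)/(-15))*I = (-(-14 + I)/15)*I = (14/15 - I/15)*I = I*(14/15 - I/15))
-105*E(-2) + 153 = -7*(-2)*(14 - 1*(-2)) + 153 = -7*(-2)*(14 + 2) + 153 = -7*(-2)*16 + 153 = -105*(-32/15) + 153 = 224 + 153 = 377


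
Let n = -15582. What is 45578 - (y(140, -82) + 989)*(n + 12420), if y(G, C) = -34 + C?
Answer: 2806004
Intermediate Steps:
45578 - (y(140, -82) + 989)*(n + 12420) = 45578 - ((-34 - 82) + 989)*(-15582 + 12420) = 45578 - (-116 + 989)*(-3162) = 45578 - 873*(-3162) = 45578 - 1*(-2760426) = 45578 + 2760426 = 2806004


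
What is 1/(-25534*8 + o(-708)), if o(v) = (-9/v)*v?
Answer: -1/204281 ≈ -4.8952e-6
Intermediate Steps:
o(v) = -9
1/(-25534*8 + o(-708)) = 1/(-25534*8 - 9) = 1/(-204272 - 9) = 1/(-204281) = -1/204281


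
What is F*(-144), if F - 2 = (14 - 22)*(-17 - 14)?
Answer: -36000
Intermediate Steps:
F = 250 (F = 2 + (14 - 22)*(-17 - 14) = 2 - 8*(-31) = 2 + 248 = 250)
F*(-144) = 250*(-144) = -36000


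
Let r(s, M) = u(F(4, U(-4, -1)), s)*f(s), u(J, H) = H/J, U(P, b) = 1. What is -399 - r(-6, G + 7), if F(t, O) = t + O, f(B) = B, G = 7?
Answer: -2031/5 ≈ -406.20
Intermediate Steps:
F(t, O) = O + t
r(s, M) = s**2/5 (r(s, M) = (s/(1 + 4))*s = (s/5)*s = s**2/5)
-399 - r(-6, G + 7) = -399 - (-6)**2/5 = -399 - 36/5 = -2031/5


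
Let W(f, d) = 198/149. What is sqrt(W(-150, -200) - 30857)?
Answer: I*sqrt(685026755)/149 ≈ 175.66*I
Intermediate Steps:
W(f, d) = 198/149 (W(f, d) = 198*(1/149) = 198/149)
sqrt(W(-150, -200) - 30857) = sqrt(198/149 - 30857) = sqrt(-4597495/149) = I*sqrt(685026755)/149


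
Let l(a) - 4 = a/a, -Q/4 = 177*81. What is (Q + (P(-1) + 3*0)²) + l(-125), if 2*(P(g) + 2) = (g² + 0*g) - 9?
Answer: -57307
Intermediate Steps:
Q = -57348 (Q = -708*81 = -4*14337 = -57348)
l(a) = 5 (l(a) = 4 + a/a = 4 + 1 = 5)
P(g) = -13/2 + g²/2 (P(g) = -2 + ((g² + 0*g) - 9)/2 = -2 + ((g² + 0) - 9)/2 = -2 + (g² - 9)/2 = -2 + (-9 + g²)/2 = -2 + (-9/2 + g²/2) = -13/2 + g²/2)
(Q + (P(-1) + 3*0)²) + l(-125) = (-57348 + ((-13/2 + (½)*(-1)²) + 3*0)²) + 5 = (-57348 + ((-13/2 + (½)*1) + 0)²) + 5 = (-57348 + ((-13/2 + ½) + 0)²) + 5 = (-57348 + (-6 + 0)²) + 5 = (-57348 + (-6)²) + 5 = (-57348 + 36) + 5 = -57312 + 5 = -57307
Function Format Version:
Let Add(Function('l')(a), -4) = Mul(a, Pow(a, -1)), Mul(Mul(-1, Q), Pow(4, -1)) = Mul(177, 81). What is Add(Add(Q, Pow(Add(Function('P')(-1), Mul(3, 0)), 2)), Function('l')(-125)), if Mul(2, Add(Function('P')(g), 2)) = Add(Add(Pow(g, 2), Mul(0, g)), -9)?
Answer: -57307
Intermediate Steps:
Q = -57348 (Q = Mul(-4, Mul(177, 81)) = Mul(-4, 14337) = -57348)
Function('l')(a) = 5 (Function('l')(a) = Add(4, Mul(a, Pow(a, -1))) = Add(4, 1) = 5)
Function('P')(g) = Add(Rational(-13, 2), Mul(Rational(1, 2), Pow(g, 2))) (Function('P')(g) = Add(-2, Mul(Rational(1, 2), Add(Add(Pow(g, 2), Mul(0, g)), -9))) = Add(-2, Mul(Rational(1, 2), Add(Add(Pow(g, 2), 0), -9))) = Add(-2, Mul(Rational(1, 2), Add(Pow(g, 2), -9))) = Add(-2, Mul(Rational(1, 2), Add(-9, Pow(g, 2)))) = Add(-2, Add(Rational(-9, 2), Mul(Rational(1, 2), Pow(g, 2)))) = Add(Rational(-13, 2), Mul(Rational(1, 2), Pow(g, 2))))
Add(Add(Q, Pow(Add(Function('P')(-1), Mul(3, 0)), 2)), Function('l')(-125)) = Add(Add(-57348, Pow(Add(Add(Rational(-13, 2), Mul(Rational(1, 2), Pow(-1, 2))), Mul(3, 0)), 2)), 5) = Add(Add(-57348, Pow(Add(Add(Rational(-13, 2), Mul(Rational(1, 2), 1)), 0), 2)), 5) = Add(Add(-57348, Pow(Add(Add(Rational(-13, 2), Rational(1, 2)), 0), 2)), 5) = Add(Add(-57348, Pow(Add(-6, 0), 2)), 5) = Add(Add(-57348, Pow(-6, 2)), 5) = Add(Add(-57348, 36), 5) = Add(-57312, 5) = -57307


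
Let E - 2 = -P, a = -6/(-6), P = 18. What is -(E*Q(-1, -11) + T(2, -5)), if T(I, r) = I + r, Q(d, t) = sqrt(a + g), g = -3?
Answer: 3 + 16*I*sqrt(2) ≈ 3.0 + 22.627*I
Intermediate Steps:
a = 1 (a = -6*(-1/6) = 1)
Q(d, t) = I*sqrt(2) (Q(d, t) = sqrt(1 - 3) = sqrt(-2) = I*sqrt(2))
E = -16 (E = 2 - 1*18 = 2 - 18 = -16)
-(E*Q(-1, -11) + T(2, -5)) = -(-16*I*sqrt(2) + (2 - 5)) = -(-16*I*sqrt(2) - 3) = -(-3 - 16*I*sqrt(2)) = 3 + 16*I*sqrt(2)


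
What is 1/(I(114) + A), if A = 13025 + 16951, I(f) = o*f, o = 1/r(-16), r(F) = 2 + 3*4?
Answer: 7/209889 ≈ 3.3351e-5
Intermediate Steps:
r(F) = 14 (r(F) = 2 + 12 = 14)
o = 1/14 ≈ 0.071429
I(f) = f/14
A = 29976
1/(I(114) + A) = 1/((1/14)*114 + 29976) = 1/(57/7 + 29976) = 1/(209889/7) = 7/209889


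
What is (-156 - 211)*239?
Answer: -87713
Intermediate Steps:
(-156 - 211)*239 = -367*239 = -87713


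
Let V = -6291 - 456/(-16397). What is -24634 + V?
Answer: -26688251/863 ≈ -30925.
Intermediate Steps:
V = -5429109/863 (V = -6291 - 456*(-1)/16397 = -6291 - 1*(-24/863) = -6291 + 24/863 = -5429109/863 ≈ -6291.0)
-24634 + V = -24634 - 5429109/863 = -26688251/863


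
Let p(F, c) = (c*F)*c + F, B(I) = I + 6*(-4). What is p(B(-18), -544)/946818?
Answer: -2071559/157803 ≈ -13.128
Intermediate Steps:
B(I) = -24 + I (B(I) = I - 24 = -24 + I)
p(F, c) = F + F*c² (p(F, c) = (F*c)*c + F = F*c² + F = F + F*c²)
p(B(-18), -544)/946818 = ((-24 - 18)*(1 + (-544)²))/946818 = -42*(1 + 295936)*(1/946818) = -42*295937*(1/946818) = -12429354*1/946818 = -2071559/157803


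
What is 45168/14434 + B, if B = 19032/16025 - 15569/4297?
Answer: 344738546743/496958470225 ≈ 0.69370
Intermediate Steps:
B = -167712721/68859425 (B = 19032*(1/16025) - 15569*1/4297 = 19032/16025 - 15569/4297 = -167712721/68859425 ≈ -2.4356)
45168/14434 + B = 45168/14434 - 167712721/68859425 = 45168*(1/14434) - 167712721/68859425 = 22584/7217 - 167712721/68859425 = 344738546743/496958470225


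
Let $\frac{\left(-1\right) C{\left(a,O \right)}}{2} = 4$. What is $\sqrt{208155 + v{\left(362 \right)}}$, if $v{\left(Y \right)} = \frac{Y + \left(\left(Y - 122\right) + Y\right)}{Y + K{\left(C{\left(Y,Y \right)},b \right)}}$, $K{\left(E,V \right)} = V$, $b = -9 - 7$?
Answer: $\frac{\sqrt{6229954381}}{173} \approx 456.24$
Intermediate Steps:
$C{\left(a,O \right)} = -8$ ($C{\left(a,O \right)} = \left(-2\right) 4 = -8$)
$b = -16$ ($b = -9 - 7 = -16$)
$v{\left(Y \right)} = \frac{-122 + 3 Y}{-16 + Y}$ ($v{\left(Y \right)} = \frac{Y + \left(\left(Y - 122\right) + Y\right)}{Y - 16} = \frac{Y + \left(\left(-122 + Y\right) + Y\right)}{-16 + Y} = \frac{Y + \left(-122 + 2 Y\right)}{-16 + Y} = \frac{-122 + 3 Y}{-16 + Y}$)
$\sqrt{208155 + v{\left(362 \right)}} = \sqrt{208155 + \frac{-122 + 3 \cdot 362}{-16 + 362}} = \sqrt{208155 + \frac{-122 + 1086}{346}} = \sqrt{208155 + \frac{1}{346} \cdot 964} = \sqrt{208155 + \frac{482}{173}} = \sqrt{\frac{36011297}{173}} = \frac{\sqrt{6229954381}}{173}$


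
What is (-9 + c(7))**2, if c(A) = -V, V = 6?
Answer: 225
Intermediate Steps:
c(A) = -6 (c(A) = -1*6 = -6)
(-9 + c(7))**2 = (-9 - 6)**2 = (-15)**2 = 225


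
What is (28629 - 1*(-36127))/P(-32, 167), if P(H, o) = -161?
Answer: -64756/161 ≈ -402.21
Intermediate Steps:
(28629 - 1*(-36127))/P(-32, 167) = (28629 - 1*(-36127))/(-161) = (28629 + 36127)*(-1/161) = 64756*(-1/161) = -64756/161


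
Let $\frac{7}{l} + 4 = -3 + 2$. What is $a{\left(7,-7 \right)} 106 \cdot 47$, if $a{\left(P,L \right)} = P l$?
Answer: $- \frac{244118}{5} \approx -48824.0$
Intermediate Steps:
$l = - \frac{7}{5}$ ($l = \frac{7}{-4 + \left(-3 + 2\right)} = \frac{7}{-4 - 1} = \frac{7}{-5} = 7 \left(- \frac{1}{5}\right) = - \frac{7}{5} \approx -1.4$)
$a{\left(P,L \right)} = - \frac{7 P}{5}$ ($a{\left(P,L \right)} = P \left(- \frac{7}{5}\right) = - \frac{7 P}{5}$)
$a{\left(7,-7 \right)} 106 \cdot 47 = \left(- \frac{7}{5}\right) 7 \cdot 106 \cdot 47 = \left(- \frac{49}{5}\right) 106 \cdot 47 = \left(- \frac{5194}{5}\right) 47 = - \frac{244118}{5}$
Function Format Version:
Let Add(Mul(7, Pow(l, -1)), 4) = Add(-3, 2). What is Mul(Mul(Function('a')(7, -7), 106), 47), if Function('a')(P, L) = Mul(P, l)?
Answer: Rational(-244118, 5) ≈ -48824.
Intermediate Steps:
l = Rational(-7, 5) (l = Mul(7, Pow(Add(-4, Add(-3, 2)), -1)) = Mul(7, Pow(Add(-4, -1), -1)) = Mul(7, Pow(-5, -1)) = Mul(7, Rational(-1, 5)) = Rational(-7, 5) ≈ -1.4000)
Function('a')(P, L) = Mul(Rational(-7, 5), P) (Function('a')(P, L) = Mul(P, Rational(-7, 5)) = Mul(Rational(-7, 5), P))
Mul(Mul(Function('a')(7, -7), 106), 47) = Mul(Mul(Mul(Rational(-7, 5), 7), 106), 47) = Mul(Mul(Rational(-49, 5), 106), 47) = Mul(Rational(-5194, 5), 47) = Rational(-244118, 5)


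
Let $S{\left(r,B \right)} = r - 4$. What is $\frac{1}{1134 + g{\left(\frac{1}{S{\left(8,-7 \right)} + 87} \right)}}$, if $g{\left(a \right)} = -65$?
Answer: $\frac{1}{1069} \approx 0.00093545$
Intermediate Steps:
$S{\left(r,B \right)} = -4 + r$
$\frac{1}{1134 + g{\left(\frac{1}{S{\left(8,-7 \right)} + 87} \right)}} = \frac{1}{1134 - 65} = \frac{1}{1069}$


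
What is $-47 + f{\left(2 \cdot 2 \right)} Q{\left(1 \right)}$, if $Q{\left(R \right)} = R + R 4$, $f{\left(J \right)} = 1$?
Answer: $-42$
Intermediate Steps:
$Q{\left(R \right)} = 5 R$ ($Q{\left(R \right)} = R + 4 R = 5 R$)
$-47 + f{\left(2 \cdot 2 \right)} Q{\left(1 \right)} = -47 + 1 \cdot 5 \cdot 1 = -47 + 1 \cdot 5 = -47 + 5 = -42$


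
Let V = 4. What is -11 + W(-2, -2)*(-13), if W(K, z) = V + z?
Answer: -37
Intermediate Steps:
W(K, z) = 4 + z
-11 + W(-2, -2)*(-13) = -11 + (4 - 2)*(-13) = -11 + 2*(-13) = -11 - 26 = -37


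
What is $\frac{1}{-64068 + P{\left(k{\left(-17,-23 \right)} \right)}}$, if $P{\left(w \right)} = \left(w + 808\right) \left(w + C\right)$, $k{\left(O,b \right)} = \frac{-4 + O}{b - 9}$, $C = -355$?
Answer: $- \frac{1024}{359024935} \approx -2.8522 \cdot 10^{-6}$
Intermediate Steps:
$k{\left(O,b \right)} = \frac{-4 + O}{-9 + b}$
$P{\left(w \right)} = \left(-355 + w\right) \left(808 + w\right)$ ($P{\left(w \right)} = \left(w + 808\right) \left(w - 355\right) = \left(808 + w\right) \left(-355 + w\right) = \left(-355 + w\right) \left(808 + w\right)$)
$\frac{1}{-64068 + P{\left(k{\left(-17,-23 \right)} \right)}} = \frac{1}{-64068 + \left(-286840 + \left(\frac{-4 - 17}{-9 - 23}\right)^{2} + 453 \frac{-4 - 17}{-9 - 23}\right)} = \frac{1}{-64068 + \left(-286840 + \left(\frac{1}{-32} \left(-21\right)\right)^{2} + 453 \frac{1}{-32} \left(-21\right)\right)} = \frac{1}{-64068 + \left(-286840 + \left(\left(- \frac{1}{32}\right) \left(-21\right)\right)^{2} + 453 \left(\left(- \frac{1}{32}\right) \left(-21\right)\right)\right)} = \frac{1}{-64068 + \left(-286840 + \left(\frac{21}{32}\right)^{2} + 453 \cdot \frac{21}{32}\right)} = \frac{1}{-64068 + \left(-286840 + \frac{441}{1024} + \frac{9513}{32}\right)} = \frac{1}{-64068 - \frac{293419303}{1024}} = \frac{1}{- \frac{359024935}{1024}} = - \frac{1024}{359024935}$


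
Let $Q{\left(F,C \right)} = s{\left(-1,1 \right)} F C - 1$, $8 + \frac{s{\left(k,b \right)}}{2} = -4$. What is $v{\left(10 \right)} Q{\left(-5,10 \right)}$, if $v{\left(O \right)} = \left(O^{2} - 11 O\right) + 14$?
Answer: $4796$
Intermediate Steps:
$s{\left(k,b \right)} = -24$ ($s{\left(k,b \right)} = -16 + 2 \left(-4\right) = -16 - 8 = -24$)
$v{\left(O \right)} = 14 + O^{2} - 11 O$
$Q{\left(F,C \right)} = -1 - 24 C F$ ($Q{\left(F,C \right)} = - 24 F C - 1 = - 24 C F - 1 = -1 - 24 C F$)
$v{\left(10 \right)} Q{\left(-5,10 \right)} = \left(14 + 10^{2} - 110\right) \left(-1 - 240 \left(-5\right)\right) = \left(14 + 100 - 110\right) \left(-1 + 1200\right) = 4 \cdot 1199 = 4796$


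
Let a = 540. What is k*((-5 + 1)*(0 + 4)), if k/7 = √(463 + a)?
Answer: -112*√1003 ≈ -3547.1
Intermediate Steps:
k = 7*√1003 (k = 7*√(463 + 540) = 7*√1003 ≈ 221.69)
k*((-5 + 1)*(0 + 4)) = (7*√1003)*((-5 + 1)*(0 + 4)) = (7*√1003)*(-4*4) = (7*√1003)*(-16) = -112*√1003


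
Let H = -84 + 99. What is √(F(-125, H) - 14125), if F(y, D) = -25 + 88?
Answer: I*√14062 ≈ 118.58*I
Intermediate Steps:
H = 15
F(y, D) = 63
√(F(-125, H) - 14125) = √(63 - 14125) = √(-14062) = I*√14062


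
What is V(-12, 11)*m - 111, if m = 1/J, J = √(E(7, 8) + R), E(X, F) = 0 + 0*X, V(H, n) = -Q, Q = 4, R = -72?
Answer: -111 + I*√2/3 ≈ -111.0 + 0.4714*I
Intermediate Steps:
V(H, n) = -4 (V(H, n) = -1*4 = -4)
E(X, F) = 0 (E(X, F) = 0 + 0 = 0)
J = 6*I*√2 (J = √(0 - 72) = √(-72) = 6*I*√2 ≈ 8.4853*I)
m = -I*√2/12 (m = 1/(6*I*√2) = -I*√2/12 ≈ -0.11785*I)
V(-12, 11)*m - 111 = -(-1)*I*√2/3 - 111 = I*√2/3 - 111 = -111 + I*√2/3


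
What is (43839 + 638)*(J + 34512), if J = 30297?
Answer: 2882509893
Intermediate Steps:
(43839 + 638)*(J + 34512) = (43839 + 638)*(30297 + 34512) = 44477*64809 = 2882509893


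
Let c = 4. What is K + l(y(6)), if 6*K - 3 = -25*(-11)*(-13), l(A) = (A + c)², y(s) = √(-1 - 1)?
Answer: -1744/3 + 8*I*√2 ≈ -581.33 + 11.314*I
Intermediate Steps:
y(s) = I*√2 (y(s) = √(-2) = I*√2)
l(A) = (4 + A)² (l(A) = (A + 4)² = (4 + A)²)
K = -1786/3 (K = ½ + (-25*(-11)*(-13))/6 = ½ + (275*(-13))/6 = ½ + (⅙)*(-3575) = ½ - 3575/6 = -1786/3 ≈ -595.33)
K + l(y(6)) = -1786/3 + (4 + I*√2)²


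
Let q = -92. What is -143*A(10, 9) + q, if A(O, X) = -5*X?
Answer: 6343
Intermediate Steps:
-143*A(10, 9) + q = -(-715)*9 - 92 = -143*(-45) - 92 = 6435 - 92 = 6343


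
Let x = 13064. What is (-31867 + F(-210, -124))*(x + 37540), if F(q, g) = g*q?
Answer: -294869508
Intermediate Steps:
(-31867 + F(-210, -124))*(x + 37540) = (-31867 - 124*(-210))*(13064 + 37540) = (-31867 + 26040)*50604 = -5827*50604 = -294869508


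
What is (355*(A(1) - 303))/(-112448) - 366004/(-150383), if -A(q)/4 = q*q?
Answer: 57545909047/16910267584 ≈ 3.4030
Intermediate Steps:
A(q) = -4*q**2 (A(q) = -4*q*q = -4*q**2)
(355*(A(1) - 303))/(-112448) - 366004/(-150383) = (355*(-4*1**2 - 303))/(-112448) - 366004/(-150383) = (355*(-4*1 - 303))*(-1/112448) - 366004*(-1/150383) = (355*(-4 - 303))*(-1/112448) + 366004/150383 = (355*(-307))*(-1/112448) + 366004/150383 = -108985*(-1/112448) + 366004/150383 = 108985/112448 + 366004/150383 = 57545909047/16910267584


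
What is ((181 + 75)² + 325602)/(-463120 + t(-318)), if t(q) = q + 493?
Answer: -391138/462945 ≈ -0.84489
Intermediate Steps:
t(q) = 493 + q
((181 + 75)² + 325602)/(-463120 + t(-318)) = ((181 + 75)² + 325602)/(-463120 + (493 - 318)) = (256² + 325602)/(-463120 + 175) = (65536 + 325602)/(-462945) = 391138*(-1/462945) = -391138/462945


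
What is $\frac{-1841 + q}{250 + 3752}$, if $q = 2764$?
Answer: $\frac{923}{4002} \approx 0.23063$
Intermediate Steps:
$\frac{-1841 + q}{250 + 3752} = \frac{-1841 + 2764}{250 + 3752} = \frac{923}{4002}$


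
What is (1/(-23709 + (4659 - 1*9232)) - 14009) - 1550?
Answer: -440039639/28282 ≈ -15559.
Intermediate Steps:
(1/(-23709 + (4659 - 1*9232)) - 14009) - 1550 = (1/(-23709 + (4659 - 9232)) - 14009) - 1550 = (1/(-23709 - 4573) - 14009) - 1550 = (1/(-28282) - 14009) - 1550 = (-1/28282 - 14009) - 1550 = -396202539/28282 - 1550 = -440039639/28282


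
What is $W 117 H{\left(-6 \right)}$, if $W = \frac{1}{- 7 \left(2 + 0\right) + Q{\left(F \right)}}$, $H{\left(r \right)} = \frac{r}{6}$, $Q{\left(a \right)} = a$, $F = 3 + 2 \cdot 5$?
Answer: $117$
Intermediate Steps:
$F = 13$ ($F = 3 + 10 = 13$)
$H{\left(r \right)} = \frac{r}{6}$ ($H{\left(r \right)} = r \frac{1}{6} = \frac{r}{6}$)
$W = -1$ ($W = \frac{1}{- 7 \left(2 + 0\right) + 13} = \frac{1}{\left(-7\right) 2 + 13} = \frac{1}{-14 + 13} = \frac{1}{-1} = -1$)
$W 117 H{\left(-6 \right)} = \left(-1\right) 117 \cdot \frac{1}{6} \left(-6\right) = \left(-117\right) \left(-1\right) = 117$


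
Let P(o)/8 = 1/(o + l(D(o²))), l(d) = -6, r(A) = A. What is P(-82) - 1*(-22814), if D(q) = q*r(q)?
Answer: 250953/11 ≈ 22814.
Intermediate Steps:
D(q) = q² (D(q) = q*q = q²)
P(o) = 8/(-6 + o) (P(o) = 8/(o - 6) = 8/(-6 + o))
P(-82) - 1*(-22814) = 8/(-6 - 82) - 1*(-22814) = 8/(-88) + 22814 = 8*(-1/88) + 22814 = -1/11 + 22814 = 250953/11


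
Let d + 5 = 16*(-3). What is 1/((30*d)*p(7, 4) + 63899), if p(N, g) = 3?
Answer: 1/59129 ≈ 1.6912e-5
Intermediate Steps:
d = -53 (d = -5 + 16*(-3) = -5 - 48 = -53)
1/((30*d)*p(7, 4) + 63899) = 1/((30*(-53))*3 + 63899) = 1/(-1590*3 + 63899) = 1/(-4770 + 63899) = 1/59129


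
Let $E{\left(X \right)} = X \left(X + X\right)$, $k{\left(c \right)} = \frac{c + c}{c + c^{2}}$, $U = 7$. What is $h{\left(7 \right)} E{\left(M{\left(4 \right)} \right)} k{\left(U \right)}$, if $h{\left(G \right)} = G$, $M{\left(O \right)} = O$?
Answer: $56$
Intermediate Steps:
$k{\left(c \right)} = \frac{2 c}{c + c^{2}}$
$E{\left(X \right)} = 2 X^{2}$ ($E{\left(X \right)} = X 2 X = 2 X^{2}$)
$h{\left(7 \right)} E{\left(M{\left(4 \right)} \right)} k{\left(U \right)} = 7 \cdot 2 \cdot 4^{2} \frac{2}{1 + 7} = 7 \cdot 2 \cdot 16 \cdot \frac{2}{8} = 7 \cdot 32 \cdot 2 \cdot \frac{1}{8} = 224 \cdot \frac{1}{4} = 56$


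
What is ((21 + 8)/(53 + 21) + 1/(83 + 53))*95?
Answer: 190855/5032 ≈ 37.928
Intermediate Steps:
((21 + 8)/(53 + 21) + 1/(83 + 53))*95 = (29/74 + 1/136)*95 = (2009/5032)*95 = 190855/5032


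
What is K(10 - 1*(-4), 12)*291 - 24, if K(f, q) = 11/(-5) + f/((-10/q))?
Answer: -5553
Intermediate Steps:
K(f, q) = -11/5 - f*q/10 (K(f, q) = 11*(-⅕) + f*(-q/10) = -11/5 - f*q/10)
K(10 - 1*(-4), 12)*291 - 24 = (-11/5 - ⅒*(10 - 1*(-4))*12)*291 - 24 = (-11/5 - ⅒*(10 + 4)*12)*291 - 24 = (-11/5 - ⅒*14*12)*291 - 24 = (-11/5 - 84/5)*291 - 24 = -19*291 - 24 = -5529 - 24 = -5553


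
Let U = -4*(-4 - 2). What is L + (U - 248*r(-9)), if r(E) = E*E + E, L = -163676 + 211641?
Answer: 30133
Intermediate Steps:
L = 47965
r(E) = E + E**2 (r(E) = E**2 + E = E + E**2)
U = 24 (U = -4*(-6) = 24)
L + (U - 248*r(-9)) = 47965 + (24 - (-2232)*(1 - 9)) = 47965 + (24 - (-2232)*(-8)) = 47965 + (24 - 248*72) = 47965 + (24 - 17856) = 47965 - 17832 = 30133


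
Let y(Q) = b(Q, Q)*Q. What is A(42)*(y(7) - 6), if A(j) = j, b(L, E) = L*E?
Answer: 14154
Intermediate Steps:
b(L, E) = E*L
y(Q) = Q**3 (y(Q) = (Q*Q)*Q = Q**2*Q = Q**3)
A(42)*(y(7) - 6) = 42*(7**3 - 6) = 42*(343 - 6) = 42*337 = 14154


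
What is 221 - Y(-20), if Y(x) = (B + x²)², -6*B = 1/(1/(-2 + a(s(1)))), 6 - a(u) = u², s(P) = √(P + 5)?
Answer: -1440412/9 ≈ -1.6005e+5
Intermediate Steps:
s(P) = √(5 + P)
a(u) = 6 - u²
B = ⅓ (B = -(⅔ - 1) = -1/(6*(1/(-2 + (6 - 6)))) = -1/(6*(1/(-2 + 0))) = -1/(6*(1/(-2))) = -1/(6*(-½)) = -⅙*(-2) = ⅓ ≈ 0.33333)
Y(x) = (⅓ + x²)²
221 - Y(-20) = 221 - (1 + 3*(-20)²)²/9 = 221 - (1 + 3*400)²/9 = 221 - (1 + 1200)²/9 = 221 - 1201²/9 = 221 - 1442401/9 = -1440412/9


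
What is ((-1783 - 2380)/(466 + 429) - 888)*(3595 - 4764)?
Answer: 933940987/895 ≈ 1.0435e+6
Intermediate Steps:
((-1783 - 2380)/(466 + 429) - 888)*(3595 - 4764) = (-4163/895 - 888)*(-1169) = -798923/895*(-1169) = 933940987/895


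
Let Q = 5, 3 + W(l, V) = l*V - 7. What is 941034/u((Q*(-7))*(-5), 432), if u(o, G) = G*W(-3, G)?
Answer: -156839/94032 ≈ -1.6679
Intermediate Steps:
W(l, V) = -10 + V*l (W(l, V) = -3 + (l*V - 7) = -3 + (V*l - 7) = -3 + (-7 + V*l) = -10 + V*l)
u(o, G) = G*(-10 - 3*G) (u(o, G) = G*(-10 + G*(-3)) = G*(-10 - 3*G))
941034/u((Q*(-7))*(-5), 432) = 941034/((432*(-10 - 3*432))) = 941034/((432*(-10 - 1296))) = 941034/((432*(-1306))) = 941034/(-564192) = 941034*(-1/564192) = -156839/94032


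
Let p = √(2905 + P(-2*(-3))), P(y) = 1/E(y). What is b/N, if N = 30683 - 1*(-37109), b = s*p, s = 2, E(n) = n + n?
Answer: √104583/203376 ≈ 0.0015901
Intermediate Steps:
E(n) = 2*n
P(y) = 1/(2*y)
p = √104583/6 (p = √(2905 + 1/(2*((-2*(-3))))) = √(2905 + (½)/6) = √(2905 + (½)*(⅙)) = √(2905 + 1/12) = √(34861/12) = √104583/6 ≈ 53.899)
b = √104583/3 (b = 2*(√104583/6) = √104583/3 ≈ 107.80)
N = 67792 (N = 30683 + 37109 = 67792)
b/N = (√104583/3)/67792 = (√104583/3)*(1/67792) = √104583/203376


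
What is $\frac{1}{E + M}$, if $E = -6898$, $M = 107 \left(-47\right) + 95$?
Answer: $- \frac{1}{11832} \approx -8.4517 \cdot 10^{-5}$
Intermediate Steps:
$M = -4934$ ($M = -5029 + 95 = -4934$)
$\frac{1}{E + M} = \frac{1}{-6898 - 4934} = \frac{1}{-11832} = - \frac{1}{11832}$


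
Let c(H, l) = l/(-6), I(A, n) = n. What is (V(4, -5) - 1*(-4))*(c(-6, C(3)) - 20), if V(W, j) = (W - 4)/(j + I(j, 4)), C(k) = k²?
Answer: -86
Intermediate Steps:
V(W, j) = (-4 + W)/(4 + j) (V(W, j) = (W - 4)/(j + 4) = (-4 + W)/(4 + j))
c(H, l) = -l/6 (c(H, l) = l*(-⅙) = -l/6)
(V(4, -5) - 1*(-4))*(c(-6, C(3)) - 20) = ((-4 + 4)/(4 - 5) - 1*(-4))*(-⅙*3² - 20) = (0/(-1) + 4)*(-⅙*9 - 20) = (-1*0 + 4)*(-3/2 - 20) = (0 + 4)*(-43/2) = 4*(-43/2) = -86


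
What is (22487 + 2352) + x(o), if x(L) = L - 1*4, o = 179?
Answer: 25014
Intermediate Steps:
x(L) = -4 + L (x(L) = L - 4 = -4 + L)
(22487 + 2352) + x(o) = (22487 + 2352) + (-4 + 179) = 24839 + 175 = 25014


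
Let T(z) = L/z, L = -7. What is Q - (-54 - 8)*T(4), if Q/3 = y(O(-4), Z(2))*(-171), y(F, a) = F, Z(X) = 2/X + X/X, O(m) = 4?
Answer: -4321/2 ≈ -2160.5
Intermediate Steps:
Z(X) = 1 + 2/X (Z(X) = 2/X + 1 = 1 + 2/X)
T(z) = -7/z
Q = -2052 (Q = 3*(4*(-171)) = 3*(-684) = -2052)
Q - (-54 - 8)*T(4) = -2052 - (-54 - 8)*(-7/4) = -2052 - (-62)*(-7*¼) = -2052 - (-62)*(-7)/4 = -2052 - 1*217/2 = -2052 - 217/2 = -4321/2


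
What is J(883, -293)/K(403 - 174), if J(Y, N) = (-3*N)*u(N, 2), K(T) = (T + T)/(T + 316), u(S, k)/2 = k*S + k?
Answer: -279768120/229 ≈ -1.2217e+6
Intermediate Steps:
u(S, k) = 2*k + 2*S*k (u(S, k) = 2*(k*S + k) = 2*(S*k + k) = 2*(k + S*k) = 2*k + 2*S*k)
K(T) = 2*T/(316 + T) (K(T) = (2*T)/(316 + T) = 2*T/(316 + T))
J(Y, N) = -3*N*(4 + 4*N) (J(Y, N) = (-3*N)*(2*2*(1 + N)) = (-3*N)*(4 + 4*N) = -3*N*(4 + 4*N))
J(883, -293)/K(403 - 174) = (-12*(-293)*(1 - 293))/((2*(403 - 174)/(316 + (403 - 174)))) = (-12*(-293)*(-292))/((2*229/(316 + 229))) = -1026672/(2*229/545) = -1026672/(2*229*(1/545)) = -1026672/458/545 = -1026672*545/458 = -279768120/229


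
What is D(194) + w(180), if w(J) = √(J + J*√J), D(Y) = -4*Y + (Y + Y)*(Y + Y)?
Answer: 149768 + 6*√(5 + 30*√5) ≈ 1.4982e+5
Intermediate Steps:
D(Y) = -4*Y + 4*Y² (D(Y) = -4*Y + (2*Y)*(2*Y) = -4*Y + 4*Y²)
w(J) = √(J + J^(3/2))
D(194) + w(180) = 4*194*(-1 + 194) + √(180 + 180^(3/2)) = 4*194*193 + √(180 + 1080*√5) = 149768 + √(180 + 1080*√5)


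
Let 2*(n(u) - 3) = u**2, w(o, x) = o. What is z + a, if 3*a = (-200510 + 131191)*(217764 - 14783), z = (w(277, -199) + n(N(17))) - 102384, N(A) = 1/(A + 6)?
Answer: -14886849533555/3174 ≈ -4.6902e+9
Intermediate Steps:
N(A) = 1/(6 + A)
n(u) = 3 + u**2/2
z = -108026031/1058 (z = (277 + (3 + (1/(6 + 17))**2/2)) - 102384 = (277 + (3 + (1/23)**2/2)) - 102384 = (277 + (3 + (1/2)*(1/529))) - 102384 = (277 + (3 + 1/1058)) - 102384 = (277 + 3175/1058) - 102384 = 296241/1058 - 102384 = -108026031/1058 ≈ -1.0210e+5)
a = -14070439939/3 (a = ((-200510 + 131191)*(217764 - 14783))/3 = (-69319*202981)/3 = (1/3)*(-14070439939) = -14070439939/3 ≈ -4.6901e+9)
z + a = -108026031/1058 - 14070439939/3 = -14886849533555/3174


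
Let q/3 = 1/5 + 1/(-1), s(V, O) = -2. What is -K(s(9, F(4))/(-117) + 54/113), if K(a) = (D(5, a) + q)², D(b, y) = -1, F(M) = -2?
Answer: -289/25 ≈ -11.560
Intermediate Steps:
q = -12/5 (q = 3*(1/5 + 1/(-1)) = 3*(1*(⅕) + 1*(-1)) = 3*(⅕ - 1) = 3*(-⅘) = -12/5 ≈ -2.4000)
K(a) = 289/25 (K(a) = (-1 - 12/5)² = (-17/5)² = 289/25)
-K(s(9, F(4))/(-117) + 54/113) = -1*289/25 = -289/25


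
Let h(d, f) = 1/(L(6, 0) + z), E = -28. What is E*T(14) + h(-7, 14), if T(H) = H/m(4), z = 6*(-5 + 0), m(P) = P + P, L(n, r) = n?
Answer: -1177/24 ≈ -49.042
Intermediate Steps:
m(P) = 2*P
z = -30 (z = 6*(-5) = -30)
T(H) = H/8 (T(H) = H/((2*4)) = H/8)
h(d, f) = -1/24 (h(d, f) = 1/(6 - 30) = 1/(-24) = -1/24)
E*T(14) + h(-7, 14) = -7*14/2 - 1/24 = -28*7/4 - 1/24 = -49 - 1/24 = -1177/24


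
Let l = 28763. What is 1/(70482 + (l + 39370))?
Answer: 1/138615 ≈ 7.2142e-6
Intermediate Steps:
1/(70482 + (l + 39370)) = 1/(70482 + (28763 + 39370)) = 1/(70482 + 68133) = 1/138615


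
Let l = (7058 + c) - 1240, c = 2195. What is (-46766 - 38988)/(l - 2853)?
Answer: -42877/2580 ≈ -16.619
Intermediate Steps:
l = 8013 (l = (7058 + 2195) - 1240 = 9253 - 1240 = 8013)
(-46766 - 38988)/(l - 2853) = (-46766 - 38988)/(8013 - 2853) = -85754/5160 = -85754*1/5160 = -42877/2580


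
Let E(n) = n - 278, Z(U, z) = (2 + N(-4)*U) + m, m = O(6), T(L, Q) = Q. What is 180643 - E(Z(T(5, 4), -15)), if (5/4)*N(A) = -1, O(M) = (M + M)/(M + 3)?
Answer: 2713813/15 ≈ 1.8092e+5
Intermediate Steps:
O(M) = 2*M/(3 + M) (O(M) = (2*M)/(3 + M) = 2*M/(3 + M))
N(A) = -⅘ (N(A) = (⅘)*(-1) = -⅘)
m = 4/3 (m = 2*6/(3 + 6) = 2*6/9 = 2*6*(⅑) = 4/3 ≈ 1.3333)
Z(U, z) = 10/3 - 4*U/5 (Z(U, z) = (2 - 4*U/5) + 4/3 = 10/3 - 4*U/5)
E(n) = -278 + n
180643 - E(Z(T(5, 4), -15)) = 180643 - (-278 + (10/3 - ⅘*4)) = 180643 - (-278 + (10/3 - 16/5)) = 180643 - (-278 + 2/15) = 180643 - 1*(-4168/15) = 180643 + 4168/15 = 2713813/15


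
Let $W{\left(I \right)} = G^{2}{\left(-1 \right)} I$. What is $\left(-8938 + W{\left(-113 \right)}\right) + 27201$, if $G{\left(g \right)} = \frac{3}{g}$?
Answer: $17246$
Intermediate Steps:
$W{\left(I \right)} = 9 I$ ($W{\left(I \right)} = \left(\frac{3}{-1}\right)^{2} I = \left(3 \left(-1\right)\right)^{2} I = \left(-3\right)^{2} I = 9 I$)
$\left(-8938 + W{\left(-113 \right)}\right) + 27201 = \left(-8938 + 9 \left(-113\right)\right) + 27201 = \left(-8938 - 1017\right) + 27201 = -9955 + 27201 = 17246$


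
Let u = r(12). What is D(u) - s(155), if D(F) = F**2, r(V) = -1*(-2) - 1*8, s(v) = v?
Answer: -119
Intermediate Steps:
r(V) = -6 (r(V) = 2 - 8 = -6)
u = -6
D(u) - s(155) = (-6)**2 - 1*155 = 36 - 155 = -119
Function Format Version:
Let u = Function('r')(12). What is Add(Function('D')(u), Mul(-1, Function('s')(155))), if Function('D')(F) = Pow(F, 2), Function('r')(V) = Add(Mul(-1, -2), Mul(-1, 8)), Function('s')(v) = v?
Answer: -119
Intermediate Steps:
Function('r')(V) = -6 (Function('r')(V) = Add(2, -8) = -6)
u = -6
Add(Function('D')(u), Mul(-1, Function('s')(155))) = Add(Pow(-6, 2), Mul(-1, 155)) = Add(36, -155) = -119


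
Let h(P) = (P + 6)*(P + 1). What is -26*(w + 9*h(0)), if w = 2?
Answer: -1456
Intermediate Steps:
h(P) = (1 + P)*(6 + P) (h(P) = (6 + P)*(1 + P) = (1 + P)*(6 + P))
-26*(w + 9*h(0)) = -26*(2 + 9*(6 + 0**2 + 7*0)) = -26*(2 + 9*(6 + 0 + 0)) = -26*(2 + 9*6) = -26*(2 + 54) = -26*56 = -1456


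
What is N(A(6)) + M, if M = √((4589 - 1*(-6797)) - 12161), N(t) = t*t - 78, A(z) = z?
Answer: -42 + 5*I*√31 ≈ -42.0 + 27.839*I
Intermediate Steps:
N(t) = -78 + t² (N(t) = t² - 78 = -78 + t²)
M = 5*I*√31 (M = √((4589 + 6797) - 12161) = √(11386 - 12161) = √(-775) = 5*I*√31 ≈ 27.839*I)
N(A(6)) + M = (-78 + 6²) + 5*I*√31 = (-78 + 36) + 5*I*√31 = -42 + 5*I*√31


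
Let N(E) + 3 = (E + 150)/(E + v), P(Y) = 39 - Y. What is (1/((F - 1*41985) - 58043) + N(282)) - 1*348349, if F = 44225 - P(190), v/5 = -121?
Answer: -6261858859779/17975596 ≈ -3.4835e+5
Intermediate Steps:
v = -605 (v = 5*(-121) = -605)
F = 44376 (F = 44225 - (39 - 1*190) = 44225 - (39 - 190) = 44225 - 1*(-151) = 44225 + 151 = 44376)
N(E) = -3 + (150 + E)/(-605 + E) (N(E) = -3 + (E + 150)/(E - 605) = -3 + (150 + E)/(-605 + E))
(1/((F - 1*41985) - 58043) + N(282)) - 1*348349 = (1/((44376 - 1*41985) - 58043) + (1965 - 2*282)/(-605 + 282)) - 1*348349 = (1/((44376 - 41985) - 58043) + (1965 - 564)/(-323)) - 348349 = (1/(2391 - 58043) - 1/323*1401) - 348349 = (1/(-55652) - 1401/323) - 348349 = (-1/55652 - 1401/323) - 348349 = -77968775/17975596 - 348349 = -6261858859779/17975596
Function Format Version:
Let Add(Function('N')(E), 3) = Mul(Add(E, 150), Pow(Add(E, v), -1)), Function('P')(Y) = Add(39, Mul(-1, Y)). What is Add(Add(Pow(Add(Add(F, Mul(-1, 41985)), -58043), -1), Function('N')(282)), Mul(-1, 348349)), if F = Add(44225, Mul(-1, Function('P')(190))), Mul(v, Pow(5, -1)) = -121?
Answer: Rational(-6261858859779, 17975596) ≈ -3.4835e+5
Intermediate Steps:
v = -605 (v = Mul(5, -121) = -605)
F = 44376 (F = Add(44225, Mul(-1, Add(39, Mul(-1, 190)))) = Add(44225, Mul(-1, Add(39, -190))) = Add(44225, Mul(-1, -151)) = Add(44225, 151) = 44376)
Function('N')(E) = Add(-3, Mul(Pow(Add(-605, E), -1), Add(150, E))) (Function('N')(E) = Add(-3, Mul(Add(E, 150), Pow(Add(E, -605), -1))) = Add(-3, Mul(Add(150, E), Pow(Add(-605, E), -1))) = Add(-3, Mul(Pow(Add(-605, E), -1), Add(150, E))))
Add(Add(Pow(Add(Add(F, Mul(-1, 41985)), -58043), -1), Function('N')(282)), Mul(-1, 348349)) = Add(Add(Pow(Add(Add(44376, Mul(-1, 41985)), -58043), -1), Mul(Pow(Add(-605, 282), -1), Add(1965, Mul(-2, 282)))), Mul(-1, 348349)) = Add(Add(Pow(Add(Add(44376, -41985), -58043), -1), Mul(Pow(-323, -1), Add(1965, -564))), -348349) = Add(Add(Pow(Add(2391, -58043), -1), Mul(Rational(-1, 323), 1401)), -348349) = Add(Add(Pow(-55652, -1), Rational(-1401, 323)), -348349) = Add(Add(Rational(-1, 55652), Rational(-1401, 323)), -348349) = Add(Rational(-77968775, 17975596), -348349) = Rational(-6261858859779, 17975596)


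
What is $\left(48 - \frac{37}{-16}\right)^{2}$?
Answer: $\frac{648025}{256} \approx 2531.3$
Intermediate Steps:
$\left(48 - \frac{37}{-16}\right)^{2} = \left(48 - - \frac{37}{16}\right)^{2} = \left(48 + \frac{37}{16}\right)^{2} = \left(\frac{805}{16}\right)^{2} = \frac{648025}{256}$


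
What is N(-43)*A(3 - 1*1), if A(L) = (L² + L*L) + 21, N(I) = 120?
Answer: 3480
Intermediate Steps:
A(L) = 21 + 2*L² (A(L) = (L² + L²) + 21 = 2*L² + 21 = 21 + 2*L²)
N(-43)*A(3 - 1*1) = 120*(21 + 2*(3 - 1*1)²) = 120*(21 + 2*(3 - 1)²) = 120*(21 + 2*2²) = 120*(21 + 2*4) = 120*(21 + 8) = 120*29 = 3480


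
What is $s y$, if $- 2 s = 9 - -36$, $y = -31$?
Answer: $\frac{1395}{2} \approx 697.5$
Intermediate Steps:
$s = - \frac{45}{2}$ ($s = - \frac{9 - -36}{2} = - \frac{9 + 36}{2} = \left(- \frac{1}{2}\right) 45 = - \frac{45}{2} \approx -22.5$)
$s y = \left(- \frac{45}{2}\right) \left(-31\right) = \frac{1395}{2}$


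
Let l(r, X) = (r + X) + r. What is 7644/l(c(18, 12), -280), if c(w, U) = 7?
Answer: -546/19 ≈ -28.737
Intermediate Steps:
l(r, X) = X + 2*r (l(r, X) = (X + r) + r = X + 2*r)
7644/l(c(18, 12), -280) = 7644/(-280 + 2*7) = 7644/(-280 + 14) = 7644/(-266) = 7644*(-1/266) = -546/19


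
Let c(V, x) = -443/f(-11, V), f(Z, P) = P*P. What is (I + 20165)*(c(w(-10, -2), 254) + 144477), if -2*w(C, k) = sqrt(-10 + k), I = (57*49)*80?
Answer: 105693875770/3 ≈ 3.5231e+10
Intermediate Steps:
f(Z, P) = P**2
I = 223440 (I = 2793*80 = 223440)
w(C, k) = -sqrt(-10 + k)/2
c(V, x) = -443/V**2
(I + 20165)*(c(w(-10, -2), 254) + 144477) = (223440 + 20165)*(-443*4/(-10 - 2) + 144477) = 243605*(-443/(-I*sqrt(3))**2 + 144477) = 243605*(-443*(-1/3) + 144477) = 243605*(443/3 + 144477) = 243605*(433874/3) = 105693875770/3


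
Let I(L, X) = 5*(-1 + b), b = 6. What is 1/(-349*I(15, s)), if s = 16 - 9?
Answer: -1/8725 ≈ -0.00011461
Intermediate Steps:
s = 7
I(L, X) = 25 (I(L, X) = 5*(-1 + 6) = 5*5 = 25)
1/(-349*I(15, s)) = 1/(-349*25) = 1/(-8725) = -1/8725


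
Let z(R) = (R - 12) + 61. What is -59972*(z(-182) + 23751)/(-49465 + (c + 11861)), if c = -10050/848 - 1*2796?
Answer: 600561527104/17134625 ≈ 35050.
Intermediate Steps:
c = -1190529/424 (c = -10050*1/848 - 2796 = -5025/424 - 2796 = -1190529/424 ≈ -2807.9)
z(R) = 49 + R (z(R) = (-12 + R) + 61 = 49 + R)
-59972*(z(-182) + 23751)/(-49465 + (c + 11861)) = -59972*((49 - 182) + 23751)/(-49465 + (-1190529/424 + 11861)) = -59972*(-133 + 23751)/(-49465 + 3838535/424) = -59972/((-17134625/424/23618)) = -59972/((-17134625/424*1/23618)) = -59972/(-17134625/10014032) = -59972*(-10014032/17134625) = 600561527104/17134625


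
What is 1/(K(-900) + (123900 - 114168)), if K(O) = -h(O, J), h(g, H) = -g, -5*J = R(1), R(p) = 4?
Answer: 1/8832 ≈ 0.00011322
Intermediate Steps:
J = -⅘ (J = -⅕*4 = -⅘ ≈ -0.80000)
K(O) = O (K(O) = -(-1)*O = O)
1/(K(-900) + (123900 - 114168)) = 1/(-900 + (123900 - 114168)) = 1/(-900 + 9732) = 1/8832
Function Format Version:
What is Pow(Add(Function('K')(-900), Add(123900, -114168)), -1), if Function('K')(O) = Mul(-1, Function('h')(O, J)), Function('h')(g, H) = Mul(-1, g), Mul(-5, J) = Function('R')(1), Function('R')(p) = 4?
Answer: Rational(1, 8832) ≈ 0.00011322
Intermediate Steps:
J = Rational(-4, 5) (J = Mul(Rational(-1, 5), 4) = Rational(-4, 5) ≈ -0.80000)
Function('K')(O) = O (Function('K')(O) = Mul(-1, Mul(-1, O)) = O)
Pow(Add(Function('K')(-900), Add(123900, -114168)), -1) = Pow(Add(-900, Add(123900, -114168)), -1) = Pow(Add(-900, 9732), -1) = Pow(8832, -1) = Rational(1, 8832)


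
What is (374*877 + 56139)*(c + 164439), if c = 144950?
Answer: 118847762293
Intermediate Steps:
(374*877 + 56139)*(c + 164439) = (374*877 + 56139)*(144950 + 164439) = (327998 + 56139)*309389 = 384137*309389 = 118847762293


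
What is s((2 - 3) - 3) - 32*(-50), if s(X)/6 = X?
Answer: 1576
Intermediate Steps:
s(X) = 6*X
s((2 - 3) - 3) - 32*(-50) = 6*((2 - 3) - 3) - 32*(-50) = 6*(-1 - 3) + 1600 = 6*(-4) + 1600 = -24 + 1600 = 1576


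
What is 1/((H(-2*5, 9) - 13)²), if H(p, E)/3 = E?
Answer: 1/196 ≈ 0.0051020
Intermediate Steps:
H(p, E) = 3*E
1/((H(-2*5, 9) - 13)²) = 1/((3*9 - 13)²) = 1/((27 - 13)²) = 1/(14²) = 1/196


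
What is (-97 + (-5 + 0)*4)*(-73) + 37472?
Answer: 46013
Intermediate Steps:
(-97 + (-5 + 0)*4)*(-73) + 37472 = (-97 - 5*4)*(-73) + 37472 = (-97 - 20)*(-73) + 37472 = -117*(-73) + 37472 = 8541 + 37472 = 46013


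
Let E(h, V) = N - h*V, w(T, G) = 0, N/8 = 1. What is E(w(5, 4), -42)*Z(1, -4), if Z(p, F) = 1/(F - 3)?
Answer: -8/7 ≈ -1.1429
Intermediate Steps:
Z(p, F) = 1/(-3 + F)
N = 8 (N = 8*1 = 8)
E(h, V) = 8 - V*h (E(h, V) = 8 - h*V = 8 - V*h)
E(w(5, 4), -42)*Z(1, -4) = (8 - 1*(-42)*0)/(-3 - 4) = (8 + 0)/(-7) = 8*(-1/7) = -8/7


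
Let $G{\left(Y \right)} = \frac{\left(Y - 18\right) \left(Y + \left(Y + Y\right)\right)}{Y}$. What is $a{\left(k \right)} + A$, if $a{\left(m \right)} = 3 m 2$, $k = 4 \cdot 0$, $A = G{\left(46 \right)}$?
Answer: $84$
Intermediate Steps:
$G{\left(Y \right)} = -54 + 3 Y$ ($G{\left(Y \right)} = \frac{\left(-18 + Y\right) \left(Y + 2 Y\right)}{Y} = \frac{\left(-18 + Y\right) 3 Y}{Y} = \frac{3 Y \left(-18 + Y\right)}{Y} = -54 + 3 Y$)
$A = 84$ ($A = -54 + 3 \cdot 46 = -54 + 138 = 84$)
$k = 0$
$a{\left(m \right)} = 6 m$
$a{\left(k \right)} + A = 6 \cdot 0 + 84 = 0 + 84 = 84$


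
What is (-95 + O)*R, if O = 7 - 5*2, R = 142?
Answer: -13916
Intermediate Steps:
O = -3 (O = 7 - 10 = -3)
(-95 + O)*R = (-95 - 3)*142 = -98*142 = -13916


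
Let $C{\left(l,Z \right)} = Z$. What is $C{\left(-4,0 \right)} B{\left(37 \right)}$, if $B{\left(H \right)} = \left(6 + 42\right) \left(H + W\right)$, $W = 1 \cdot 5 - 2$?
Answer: $0$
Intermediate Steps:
$W = 3$ ($W = 5 - 2 = 3$)
$B{\left(H \right)} = 144 + 48 H$ ($B{\left(H \right)} = \left(6 + 42\right) \left(H + 3\right) = 48 \left(3 + H\right) = 144 + 48 H$)
$C{\left(-4,0 \right)} B{\left(37 \right)} = 0 \left(144 + 48 \cdot 37\right) = 0 \left(144 + 1776\right) = 0 \cdot 1920 = 0$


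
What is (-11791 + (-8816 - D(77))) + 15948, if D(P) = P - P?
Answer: -4659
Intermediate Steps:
D(P) = 0
(-11791 + (-8816 - D(77))) + 15948 = (-11791 + (-8816 - 1*0)) + 15948 = (-11791 + (-8816 + 0)) + 15948 = (-11791 - 8816) + 15948 = -20607 + 15948 = -4659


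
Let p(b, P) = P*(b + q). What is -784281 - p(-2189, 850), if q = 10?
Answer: 1067869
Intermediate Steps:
p(b, P) = P*(10 + b) (p(b, P) = P*(b + 10) = P*(10 + b))
-784281 - p(-2189, 850) = -784281 - 850*(10 - 2189) = -784281 - 850*(-2179) = -784281 - 1*(-1852150) = -784281 + 1852150 = 1067869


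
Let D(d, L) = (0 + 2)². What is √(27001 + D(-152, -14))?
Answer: √27005 ≈ 164.33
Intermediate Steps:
D(d, L) = 4 (D(d, L) = 2² = 4)
√(27001 + D(-152, -14)) = √(27001 + 4) = √27005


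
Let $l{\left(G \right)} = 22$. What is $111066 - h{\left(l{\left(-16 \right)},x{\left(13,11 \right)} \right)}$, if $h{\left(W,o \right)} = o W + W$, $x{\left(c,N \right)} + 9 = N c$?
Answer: $108096$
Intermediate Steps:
$x{\left(c,N \right)} = -9 + N c$
$h{\left(W,o \right)} = W + W o$ ($h{\left(W,o \right)} = W o + W = W + W o$)
$111066 - h{\left(l{\left(-16 \right)},x{\left(13,11 \right)} \right)} = 111066 - 22 \left(1 + \left(-9 + 11 \cdot 13\right)\right) = 111066 - 22 \left(1 + \left(-9 + 143\right)\right) = 111066 - 22 \left(1 + 134\right) = 111066 - 22 \cdot 135 = 111066 - 2970 = 108096$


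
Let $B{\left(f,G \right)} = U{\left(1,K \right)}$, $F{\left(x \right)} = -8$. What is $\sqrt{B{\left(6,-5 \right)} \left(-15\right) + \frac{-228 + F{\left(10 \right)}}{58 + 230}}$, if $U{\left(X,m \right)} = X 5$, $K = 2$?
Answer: $\frac{i \sqrt{10918}}{12} \approx 8.7074 i$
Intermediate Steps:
$U{\left(X,m \right)} = 5 X$
$B{\left(f,G \right)} = 5$ ($B{\left(f,G \right)} = 5 \cdot 1 = 5$)
$\sqrt{B{\left(6,-5 \right)} \left(-15\right) + \frac{-228 + F{\left(10 \right)}}{58 + 230}} = \sqrt{5 \left(-15\right) + \frac{-228 - 8}{58 + 230}} = \sqrt{-75 - \frac{236}{288}} = \sqrt{-75 - \frac{59}{72}} = \sqrt{- \frac{5459}{72}} = \frac{i \sqrt{10918}}{12}$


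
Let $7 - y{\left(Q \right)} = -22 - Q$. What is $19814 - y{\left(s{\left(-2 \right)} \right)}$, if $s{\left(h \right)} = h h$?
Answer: $19781$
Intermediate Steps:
$s{\left(h \right)} = h^{2}$
$y{\left(Q \right)} = 29 + Q$ ($y{\left(Q \right)} = 7 - \left(-22 - Q\right) = 7 + \left(22 + Q\right) = 29 + Q$)
$19814 - y{\left(s{\left(-2 \right)} \right)} = 19814 - \left(29 + \left(-2\right)^{2}\right) = 19814 - \left(29 + 4\right) = 19814 - 33 = 19781$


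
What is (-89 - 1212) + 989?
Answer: -312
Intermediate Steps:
(-89 - 1212) + 989 = -1301 + 989 = -312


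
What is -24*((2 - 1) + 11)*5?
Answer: -1440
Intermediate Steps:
-24*((2 - 1) + 11)*5 = -24*(1 + 11)*5 = -24*12*5 = -288*5 = -1440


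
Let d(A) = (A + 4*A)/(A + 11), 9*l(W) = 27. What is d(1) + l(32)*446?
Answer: 16061/12 ≈ 1338.4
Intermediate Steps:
l(W) = 3 (l(W) = (1/9)*27 = 3)
d(A) = 5*A/(11 + A) (d(A) = (5*A)/(11 + A) = 5*A/(11 + A))
d(1) + l(32)*446 = 5*1/(11 + 1) + 3*446 = 5*1/12 + 1338 = 5*1*(1/12) + 1338 = 5/12 + 1338 = 16061/12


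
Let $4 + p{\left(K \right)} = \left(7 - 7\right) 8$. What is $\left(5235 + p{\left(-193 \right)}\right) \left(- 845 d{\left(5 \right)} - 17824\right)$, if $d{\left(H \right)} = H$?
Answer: $-115338319$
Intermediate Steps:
$p{\left(K \right)} = -4$ ($p{\left(K \right)} = -4 + \left(7 - 7\right) 8 = -4 + 0 \cdot 8 = -4 + 0 = -4$)
$\left(5235 + p{\left(-193 \right)}\right) \left(- 845 d{\left(5 \right)} - 17824\right) = \left(5235 - 4\right) \left(\left(-845\right) 5 - 17824\right) = 5231 \left(-4225 - 17824\right) = 5231 \left(-22049\right) = -115338319$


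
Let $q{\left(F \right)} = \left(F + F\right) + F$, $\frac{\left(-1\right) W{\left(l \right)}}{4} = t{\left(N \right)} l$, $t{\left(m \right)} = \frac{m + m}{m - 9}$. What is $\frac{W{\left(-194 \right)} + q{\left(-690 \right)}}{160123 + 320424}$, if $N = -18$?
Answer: $- \frac{3106}{1441641} \approx -0.0021545$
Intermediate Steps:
$t{\left(m \right)} = \frac{2 m}{-9 + m}$
$W{\left(l \right)} = - \frac{16 l}{3}$ ($W{\left(l \right)} = - 4 \cdot 2 \left(-18\right) \frac{1}{-9 - 18} l = - 4 \cdot 2 \left(-18\right) \frac{1}{-27} l = - 4 \cdot 2 \left(-18\right) \left(- \frac{1}{27}\right) l = - 4 \frac{4 l}{3} = - \frac{16 l}{3}$)
$q{\left(F \right)} = 3 F$ ($q{\left(F \right)} = 2 F + F = 3 F$)
$\frac{W{\left(-194 \right)} + q{\left(-690 \right)}}{160123 + 320424} = \frac{\left(- \frac{16}{3}\right) \left(-194\right) + 3 \left(-690\right)}{160123 + 320424} = \frac{\frac{3104}{3} - 2070}{480547} = \left(- \frac{3106}{3}\right) \frac{1}{480547} = - \frac{3106}{1441641}$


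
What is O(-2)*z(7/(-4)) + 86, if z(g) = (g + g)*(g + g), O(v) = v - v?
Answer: 86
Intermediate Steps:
O(v) = 0
z(g) = 4*g² (z(g) = (2*g)*(2*g) = 4*g²)
O(-2)*z(7/(-4)) + 86 = 0*(4*(7/(-4))²) + 86 = 0*(4*(7*(-¼))²) + 86 = 0*(4*(-7/4)²) + 86 = 0*(4*(49/16)) + 86 = 0*(49/4) + 86 = 0 + 86 = 86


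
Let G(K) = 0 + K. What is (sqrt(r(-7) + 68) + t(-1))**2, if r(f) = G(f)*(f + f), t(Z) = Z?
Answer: (1 - sqrt(166))**2 ≈ 141.23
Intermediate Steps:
G(K) = K
r(f) = 2*f**2 (r(f) = f*(f + f) = f*(2*f) = 2*f**2)
(sqrt(r(-7) + 68) + t(-1))**2 = (sqrt(2*(-7)**2 + 68) - 1)**2 = (sqrt(2*49 + 68) - 1)**2 = (sqrt(98 + 68) - 1)**2 = (sqrt(166) - 1)**2 = (-1 + sqrt(166))**2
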